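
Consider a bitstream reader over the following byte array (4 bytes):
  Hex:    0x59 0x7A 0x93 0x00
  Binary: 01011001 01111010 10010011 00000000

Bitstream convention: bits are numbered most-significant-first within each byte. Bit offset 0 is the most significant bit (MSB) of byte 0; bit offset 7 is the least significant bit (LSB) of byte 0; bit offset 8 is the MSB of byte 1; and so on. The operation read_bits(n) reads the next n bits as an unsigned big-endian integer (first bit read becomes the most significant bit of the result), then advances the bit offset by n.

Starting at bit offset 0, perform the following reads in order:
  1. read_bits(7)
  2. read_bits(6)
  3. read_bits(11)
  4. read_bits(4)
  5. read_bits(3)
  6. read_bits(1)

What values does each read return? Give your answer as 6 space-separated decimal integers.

Answer: 44 47 659 0 0 0

Derivation:
Read 1: bits[0:7] width=7 -> value=44 (bin 0101100); offset now 7 = byte 0 bit 7; 25 bits remain
Read 2: bits[7:13] width=6 -> value=47 (bin 101111); offset now 13 = byte 1 bit 5; 19 bits remain
Read 3: bits[13:24] width=11 -> value=659 (bin 01010010011); offset now 24 = byte 3 bit 0; 8 bits remain
Read 4: bits[24:28] width=4 -> value=0 (bin 0000); offset now 28 = byte 3 bit 4; 4 bits remain
Read 5: bits[28:31] width=3 -> value=0 (bin 000); offset now 31 = byte 3 bit 7; 1 bits remain
Read 6: bits[31:32] width=1 -> value=0 (bin 0); offset now 32 = byte 4 bit 0; 0 bits remain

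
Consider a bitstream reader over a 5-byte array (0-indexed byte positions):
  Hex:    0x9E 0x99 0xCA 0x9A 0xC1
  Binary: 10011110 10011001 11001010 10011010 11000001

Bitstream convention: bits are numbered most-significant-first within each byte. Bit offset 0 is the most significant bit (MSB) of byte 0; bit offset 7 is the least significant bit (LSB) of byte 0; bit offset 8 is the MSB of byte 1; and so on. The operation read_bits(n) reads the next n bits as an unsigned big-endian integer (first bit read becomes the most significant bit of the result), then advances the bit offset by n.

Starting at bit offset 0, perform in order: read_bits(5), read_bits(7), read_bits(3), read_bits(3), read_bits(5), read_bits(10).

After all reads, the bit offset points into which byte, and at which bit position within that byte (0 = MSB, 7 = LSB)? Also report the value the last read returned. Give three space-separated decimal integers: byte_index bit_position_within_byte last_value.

Answer: 4 1 309

Derivation:
Read 1: bits[0:5] width=5 -> value=19 (bin 10011); offset now 5 = byte 0 bit 5; 35 bits remain
Read 2: bits[5:12] width=7 -> value=105 (bin 1101001); offset now 12 = byte 1 bit 4; 28 bits remain
Read 3: bits[12:15] width=3 -> value=4 (bin 100); offset now 15 = byte 1 bit 7; 25 bits remain
Read 4: bits[15:18] width=3 -> value=7 (bin 111); offset now 18 = byte 2 bit 2; 22 bits remain
Read 5: bits[18:23] width=5 -> value=5 (bin 00101); offset now 23 = byte 2 bit 7; 17 bits remain
Read 6: bits[23:33] width=10 -> value=309 (bin 0100110101); offset now 33 = byte 4 bit 1; 7 bits remain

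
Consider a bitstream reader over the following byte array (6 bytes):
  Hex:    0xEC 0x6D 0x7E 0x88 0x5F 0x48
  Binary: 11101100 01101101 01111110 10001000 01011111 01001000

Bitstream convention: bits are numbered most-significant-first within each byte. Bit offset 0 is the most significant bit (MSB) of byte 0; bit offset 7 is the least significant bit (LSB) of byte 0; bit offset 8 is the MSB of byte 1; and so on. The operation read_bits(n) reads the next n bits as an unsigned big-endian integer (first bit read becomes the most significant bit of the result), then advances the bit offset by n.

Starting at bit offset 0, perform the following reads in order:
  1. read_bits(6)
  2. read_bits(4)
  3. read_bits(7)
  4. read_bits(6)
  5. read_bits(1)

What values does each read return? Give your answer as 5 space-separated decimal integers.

Read 1: bits[0:6] width=6 -> value=59 (bin 111011); offset now 6 = byte 0 bit 6; 42 bits remain
Read 2: bits[6:10] width=4 -> value=1 (bin 0001); offset now 10 = byte 1 bit 2; 38 bits remain
Read 3: bits[10:17] width=7 -> value=90 (bin 1011010); offset now 17 = byte 2 bit 1; 31 bits remain
Read 4: bits[17:23] width=6 -> value=63 (bin 111111); offset now 23 = byte 2 bit 7; 25 bits remain
Read 5: bits[23:24] width=1 -> value=0 (bin 0); offset now 24 = byte 3 bit 0; 24 bits remain

Answer: 59 1 90 63 0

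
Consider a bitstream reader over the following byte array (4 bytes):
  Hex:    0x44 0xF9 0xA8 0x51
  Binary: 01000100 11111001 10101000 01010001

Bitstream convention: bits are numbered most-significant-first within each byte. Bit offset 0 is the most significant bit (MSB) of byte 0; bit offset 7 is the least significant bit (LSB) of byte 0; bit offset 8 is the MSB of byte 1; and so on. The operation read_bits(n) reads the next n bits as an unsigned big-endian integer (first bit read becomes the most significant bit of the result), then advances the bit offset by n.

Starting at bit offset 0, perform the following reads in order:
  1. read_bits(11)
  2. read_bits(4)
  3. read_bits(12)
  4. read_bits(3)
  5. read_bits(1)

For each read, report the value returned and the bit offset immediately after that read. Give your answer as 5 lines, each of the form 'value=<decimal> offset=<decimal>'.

Read 1: bits[0:11] width=11 -> value=551 (bin 01000100111); offset now 11 = byte 1 bit 3; 21 bits remain
Read 2: bits[11:15] width=4 -> value=12 (bin 1100); offset now 15 = byte 1 bit 7; 17 bits remain
Read 3: bits[15:27] width=12 -> value=3394 (bin 110101000010); offset now 27 = byte 3 bit 3; 5 bits remain
Read 4: bits[27:30] width=3 -> value=4 (bin 100); offset now 30 = byte 3 bit 6; 2 bits remain
Read 5: bits[30:31] width=1 -> value=0 (bin 0); offset now 31 = byte 3 bit 7; 1 bits remain

Answer: value=551 offset=11
value=12 offset=15
value=3394 offset=27
value=4 offset=30
value=0 offset=31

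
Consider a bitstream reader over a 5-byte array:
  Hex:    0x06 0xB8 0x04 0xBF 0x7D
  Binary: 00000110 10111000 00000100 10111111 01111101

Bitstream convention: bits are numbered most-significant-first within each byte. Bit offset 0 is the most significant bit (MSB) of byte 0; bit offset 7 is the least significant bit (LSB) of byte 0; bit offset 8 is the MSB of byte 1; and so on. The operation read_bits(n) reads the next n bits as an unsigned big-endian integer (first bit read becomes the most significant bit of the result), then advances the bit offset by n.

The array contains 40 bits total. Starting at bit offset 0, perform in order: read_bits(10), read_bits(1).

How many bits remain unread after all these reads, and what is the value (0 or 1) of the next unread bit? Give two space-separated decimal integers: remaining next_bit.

Read 1: bits[0:10] width=10 -> value=26 (bin 0000011010); offset now 10 = byte 1 bit 2; 30 bits remain
Read 2: bits[10:11] width=1 -> value=1 (bin 1); offset now 11 = byte 1 bit 3; 29 bits remain

Answer: 29 1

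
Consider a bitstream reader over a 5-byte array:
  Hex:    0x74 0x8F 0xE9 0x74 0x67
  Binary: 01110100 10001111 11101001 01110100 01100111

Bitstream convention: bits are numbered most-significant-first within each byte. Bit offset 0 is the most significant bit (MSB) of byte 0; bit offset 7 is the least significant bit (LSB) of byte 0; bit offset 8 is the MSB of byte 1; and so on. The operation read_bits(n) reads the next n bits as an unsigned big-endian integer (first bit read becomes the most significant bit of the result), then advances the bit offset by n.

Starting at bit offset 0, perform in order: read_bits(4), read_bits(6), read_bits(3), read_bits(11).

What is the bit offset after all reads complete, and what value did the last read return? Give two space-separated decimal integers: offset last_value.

Read 1: bits[0:4] width=4 -> value=7 (bin 0111); offset now 4 = byte 0 bit 4; 36 bits remain
Read 2: bits[4:10] width=6 -> value=18 (bin 010010); offset now 10 = byte 1 bit 2; 30 bits remain
Read 3: bits[10:13] width=3 -> value=1 (bin 001); offset now 13 = byte 1 bit 5; 27 bits remain
Read 4: bits[13:24] width=11 -> value=2025 (bin 11111101001); offset now 24 = byte 3 bit 0; 16 bits remain

Answer: 24 2025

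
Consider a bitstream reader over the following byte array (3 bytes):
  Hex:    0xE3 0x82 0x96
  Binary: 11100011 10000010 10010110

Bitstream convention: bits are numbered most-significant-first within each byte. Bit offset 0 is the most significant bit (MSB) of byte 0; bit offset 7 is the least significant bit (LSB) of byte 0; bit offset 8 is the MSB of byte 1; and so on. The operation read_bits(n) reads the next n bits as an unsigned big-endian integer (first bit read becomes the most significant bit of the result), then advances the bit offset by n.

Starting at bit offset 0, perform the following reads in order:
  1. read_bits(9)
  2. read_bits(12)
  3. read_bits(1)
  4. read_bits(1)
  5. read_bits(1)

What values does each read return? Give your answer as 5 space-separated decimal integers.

Read 1: bits[0:9] width=9 -> value=455 (bin 111000111); offset now 9 = byte 1 bit 1; 15 bits remain
Read 2: bits[9:21] width=12 -> value=82 (bin 000001010010); offset now 21 = byte 2 bit 5; 3 bits remain
Read 3: bits[21:22] width=1 -> value=1 (bin 1); offset now 22 = byte 2 bit 6; 2 bits remain
Read 4: bits[22:23] width=1 -> value=1 (bin 1); offset now 23 = byte 2 bit 7; 1 bits remain
Read 5: bits[23:24] width=1 -> value=0 (bin 0); offset now 24 = byte 3 bit 0; 0 bits remain

Answer: 455 82 1 1 0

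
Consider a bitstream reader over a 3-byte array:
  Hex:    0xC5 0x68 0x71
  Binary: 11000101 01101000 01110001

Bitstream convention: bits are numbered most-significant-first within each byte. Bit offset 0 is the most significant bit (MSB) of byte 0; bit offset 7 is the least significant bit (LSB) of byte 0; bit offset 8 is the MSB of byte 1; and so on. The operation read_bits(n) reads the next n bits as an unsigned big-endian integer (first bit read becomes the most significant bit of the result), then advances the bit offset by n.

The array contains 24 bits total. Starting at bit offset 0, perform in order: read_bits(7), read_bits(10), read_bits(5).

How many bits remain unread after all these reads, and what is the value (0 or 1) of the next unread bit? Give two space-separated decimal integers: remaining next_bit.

Answer: 2 0

Derivation:
Read 1: bits[0:7] width=7 -> value=98 (bin 1100010); offset now 7 = byte 0 bit 7; 17 bits remain
Read 2: bits[7:17] width=10 -> value=720 (bin 1011010000); offset now 17 = byte 2 bit 1; 7 bits remain
Read 3: bits[17:22] width=5 -> value=28 (bin 11100); offset now 22 = byte 2 bit 6; 2 bits remain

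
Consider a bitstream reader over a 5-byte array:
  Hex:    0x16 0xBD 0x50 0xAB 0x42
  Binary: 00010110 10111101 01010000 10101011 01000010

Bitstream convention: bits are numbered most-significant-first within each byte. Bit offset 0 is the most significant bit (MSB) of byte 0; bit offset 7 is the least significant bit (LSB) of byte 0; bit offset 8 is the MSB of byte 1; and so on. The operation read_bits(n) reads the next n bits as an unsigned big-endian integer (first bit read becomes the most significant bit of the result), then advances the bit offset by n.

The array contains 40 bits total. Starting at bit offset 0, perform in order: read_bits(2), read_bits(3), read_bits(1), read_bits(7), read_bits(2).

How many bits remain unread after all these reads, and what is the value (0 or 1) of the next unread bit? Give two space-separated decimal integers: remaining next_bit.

Answer: 25 1

Derivation:
Read 1: bits[0:2] width=2 -> value=0 (bin 00); offset now 2 = byte 0 bit 2; 38 bits remain
Read 2: bits[2:5] width=3 -> value=2 (bin 010); offset now 5 = byte 0 bit 5; 35 bits remain
Read 3: bits[5:6] width=1 -> value=1 (bin 1); offset now 6 = byte 0 bit 6; 34 bits remain
Read 4: bits[6:13] width=7 -> value=87 (bin 1010111); offset now 13 = byte 1 bit 5; 27 bits remain
Read 5: bits[13:15] width=2 -> value=2 (bin 10); offset now 15 = byte 1 bit 7; 25 bits remain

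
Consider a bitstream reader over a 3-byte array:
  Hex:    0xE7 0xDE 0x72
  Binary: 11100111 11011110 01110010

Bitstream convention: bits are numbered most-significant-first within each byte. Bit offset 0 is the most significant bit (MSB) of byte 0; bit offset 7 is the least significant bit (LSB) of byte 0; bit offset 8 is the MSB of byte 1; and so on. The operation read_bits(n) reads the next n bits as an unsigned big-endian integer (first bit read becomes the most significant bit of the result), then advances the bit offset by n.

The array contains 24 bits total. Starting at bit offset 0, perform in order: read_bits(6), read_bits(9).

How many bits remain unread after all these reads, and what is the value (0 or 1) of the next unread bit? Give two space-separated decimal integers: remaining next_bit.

Read 1: bits[0:6] width=6 -> value=57 (bin 111001); offset now 6 = byte 0 bit 6; 18 bits remain
Read 2: bits[6:15] width=9 -> value=495 (bin 111101111); offset now 15 = byte 1 bit 7; 9 bits remain

Answer: 9 0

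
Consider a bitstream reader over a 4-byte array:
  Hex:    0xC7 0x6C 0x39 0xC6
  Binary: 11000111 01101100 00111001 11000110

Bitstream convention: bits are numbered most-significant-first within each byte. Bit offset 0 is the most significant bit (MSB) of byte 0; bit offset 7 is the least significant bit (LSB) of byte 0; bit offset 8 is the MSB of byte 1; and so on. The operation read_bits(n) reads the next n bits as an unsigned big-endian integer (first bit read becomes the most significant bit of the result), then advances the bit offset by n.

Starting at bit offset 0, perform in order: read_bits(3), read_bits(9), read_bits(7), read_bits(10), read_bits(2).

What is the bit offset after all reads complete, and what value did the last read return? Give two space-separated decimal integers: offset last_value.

Read 1: bits[0:3] width=3 -> value=6 (bin 110); offset now 3 = byte 0 bit 3; 29 bits remain
Read 2: bits[3:12] width=9 -> value=118 (bin 001110110); offset now 12 = byte 1 bit 4; 20 bits remain
Read 3: bits[12:19] width=7 -> value=97 (bin 1100001); offset now 19 = byte 2 bit 3; 13 bits remain
Read 4: bits[19:29] width=10 -> value=824 (bin 1100111000); offset now 29 = byte 3 bit 5; 3 bits remain
Read 5: bits[29:31] width=2 -> value=3 (bin 11); offset now 31 = byte 3 bit 7; 1 bits remain

Answer: 31 3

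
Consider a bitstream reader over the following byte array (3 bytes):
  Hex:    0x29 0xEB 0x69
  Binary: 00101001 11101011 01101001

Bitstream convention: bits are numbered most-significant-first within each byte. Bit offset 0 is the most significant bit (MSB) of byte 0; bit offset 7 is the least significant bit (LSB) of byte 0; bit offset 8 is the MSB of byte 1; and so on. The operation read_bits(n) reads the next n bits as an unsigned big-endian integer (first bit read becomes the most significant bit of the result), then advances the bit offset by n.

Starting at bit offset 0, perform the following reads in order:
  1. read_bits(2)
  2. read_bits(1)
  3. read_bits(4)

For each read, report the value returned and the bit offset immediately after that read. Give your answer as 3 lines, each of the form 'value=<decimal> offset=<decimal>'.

Read 1: bits[0:2] width=2 -> value=0 (bin 00); offset now 2 = byte 0 bit 2; 22 bits remain
Read 2: bits[2:3] width=1 -> value=1 (bin 1); offset now 3 = byte 0 bit 3; 21 bits remain
Read 3: bits[3:7] width=4 -> value=4 (bin 0100); offset now 7 = byte 0 bit 7; 17 bits remain

Answer: value=0 offset=2
value=1 offset=3
value=4 offset=7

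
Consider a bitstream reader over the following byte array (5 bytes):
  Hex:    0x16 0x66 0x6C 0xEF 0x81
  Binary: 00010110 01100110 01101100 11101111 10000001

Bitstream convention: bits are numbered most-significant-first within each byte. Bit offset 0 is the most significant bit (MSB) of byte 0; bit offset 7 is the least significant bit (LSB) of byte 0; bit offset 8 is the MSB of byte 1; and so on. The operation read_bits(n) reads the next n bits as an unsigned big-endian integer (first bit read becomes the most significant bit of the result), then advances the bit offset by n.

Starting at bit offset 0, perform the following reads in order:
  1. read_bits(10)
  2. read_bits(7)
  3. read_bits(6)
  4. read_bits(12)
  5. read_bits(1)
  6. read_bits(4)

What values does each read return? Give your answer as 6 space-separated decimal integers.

Answer: 89 76 54 1916 0 1

Derivation:
Read 1: bits[0:10] width=10 -> value=89 (bin 0001011001); offset now 10 = byte 1 bit 2; 30 bits remain
Read 2: bits[10:17] width=7 -> value=76 (bin 1001100); offset now 17 = byte 2 bit 1; 23 bits remain
Read 3: bits[17:23] width=6 -> value=54 (bin 110110); offset now 23 = byte 2 bit 7; 17 bits remain
Read 4: bits[23:35] width=12 -> value=1916 (bin 011101111100); offset now 35 = byte 4 bit 3; 5 bits remain
Read 5: bits[35:36] width=1 -> value=0 (bin 0); offset now 36 = byte 4 bit 4; 4 bits remain
Read 6: bits[36:40] width=4 -> value=1 (bin 0001); offset now 40 = byte 5 bit 0; 0 bits remain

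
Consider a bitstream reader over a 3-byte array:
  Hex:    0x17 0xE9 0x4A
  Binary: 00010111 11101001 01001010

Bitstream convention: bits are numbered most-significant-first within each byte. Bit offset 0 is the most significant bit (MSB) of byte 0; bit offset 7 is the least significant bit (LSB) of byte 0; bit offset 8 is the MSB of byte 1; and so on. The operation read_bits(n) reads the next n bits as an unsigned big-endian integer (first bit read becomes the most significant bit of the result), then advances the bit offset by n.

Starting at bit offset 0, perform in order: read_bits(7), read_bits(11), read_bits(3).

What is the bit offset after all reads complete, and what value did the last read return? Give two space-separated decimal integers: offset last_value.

Answer: 21 1

Derivation:
Read 1: bits[0:7] width=7 -> value=11 (bin 0001011); offset now 7 = byte 0 bit 7; 17 bits remain
Read 2: bits[7:18] width=11 -> value=1957 (bin 11110100101); offset now 18 = byte 2 bit 2; 6 bits remain
Read 3: bits[18:21] width=3 -> value=1 (bin 001); offset now 21 = byte 2 bit 5; 3 bits remain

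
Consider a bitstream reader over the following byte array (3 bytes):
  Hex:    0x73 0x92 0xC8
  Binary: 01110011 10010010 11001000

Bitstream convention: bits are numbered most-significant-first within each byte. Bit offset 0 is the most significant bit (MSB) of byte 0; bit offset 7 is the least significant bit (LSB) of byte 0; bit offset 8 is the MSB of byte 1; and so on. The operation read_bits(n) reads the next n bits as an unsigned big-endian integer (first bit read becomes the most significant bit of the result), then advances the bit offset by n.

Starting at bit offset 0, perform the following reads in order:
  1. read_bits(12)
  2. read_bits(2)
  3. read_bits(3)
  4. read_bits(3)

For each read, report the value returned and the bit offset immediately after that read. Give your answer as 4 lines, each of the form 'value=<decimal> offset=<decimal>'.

Answer: value=1849 offset=12
value=0 offset=14
value=5 offset=17
value=4 offset=20

Derivation:
Read 1: bits[0:12] width=12 -> value=1849 (bin 011100111001); offset now 12 = byte 1 bit 4; 12 bits remain
Read 2: bits[12:14] width=2 -> value=0 (bin 00); offset now 14 = byte 1 bit 6; 10 bits remain
Read 3: bits[14:17] width=3 -> value=5 (bin 101); offset now 17 = byte 2 bit 1; 7 bits remain
Read 4: bits[17:20] width=3 -> value=4 (bin 100); offset now 20 = byte 2 bit 4; 4 bits remain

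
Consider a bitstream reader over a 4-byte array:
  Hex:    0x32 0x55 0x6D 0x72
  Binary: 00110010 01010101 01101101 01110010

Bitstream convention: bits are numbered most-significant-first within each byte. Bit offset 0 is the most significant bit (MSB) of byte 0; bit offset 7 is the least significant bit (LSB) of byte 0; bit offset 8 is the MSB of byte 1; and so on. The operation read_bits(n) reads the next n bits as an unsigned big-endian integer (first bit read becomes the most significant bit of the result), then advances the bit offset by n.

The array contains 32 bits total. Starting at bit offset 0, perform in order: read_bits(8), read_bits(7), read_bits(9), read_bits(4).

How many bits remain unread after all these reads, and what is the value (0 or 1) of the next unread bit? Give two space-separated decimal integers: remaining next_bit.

Read 1: bits[0:8] width=8 -> value=50 (bin 00110010); offset now 8 = byte 1 bit 0; 24 bits remain
Read 2: bits[8:15] width=7 -> value=42 (bin 0101010); offset now 15 = byte 1 bit 7; 17 bits remain
Read 3: bits[15:24] width=9 -> value=365 (bin 101101101); offset now 24 = byte 3 bit 0; 8 bits remain
Read 4: bits[24:28] width=4 -> value=7 (bin 0111); offset now 28 = byte 3 bit 4; 4 bits remain

Answer: 4 0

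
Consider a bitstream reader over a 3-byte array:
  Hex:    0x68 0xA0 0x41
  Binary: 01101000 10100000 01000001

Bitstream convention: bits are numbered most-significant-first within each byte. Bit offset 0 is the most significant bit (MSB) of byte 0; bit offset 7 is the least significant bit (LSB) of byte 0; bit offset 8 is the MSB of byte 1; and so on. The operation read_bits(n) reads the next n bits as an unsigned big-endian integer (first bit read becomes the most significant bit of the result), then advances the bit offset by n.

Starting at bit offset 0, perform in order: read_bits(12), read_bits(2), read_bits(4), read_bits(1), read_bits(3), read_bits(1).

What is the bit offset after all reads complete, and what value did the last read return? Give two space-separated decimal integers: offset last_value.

Read 1: bits[0:12] width=12 -> value=1674 (bin 011010001010); offset now 12 = byte 1 bit 4; 12 bits remain
Read 2: bits[12:14] width=2 -> value=0 (bin 00); offset now 14 = byte 1 bit 6; 10 bits remain
Read 3: bits[14:18] width=4 -> value=1 (bin 0001); offset now 18 = byte 2 bit 2; 6 bits remain
Read 4: bits[18:19] width=1 -> value=0 (bin 0); offset now 19 = byte 2 bit 3; 5 bits remain
Read 5: bits[19:22] width=3 -> value=0 (bin 000); offset now 22 = byte 2 bit 6; 2 bits remain
Read 6: bits[22:23] width=1 -> value=0 (bin 0); offset now 23 = byte 2 bit 7; 1 bits remain

Answer: 23 0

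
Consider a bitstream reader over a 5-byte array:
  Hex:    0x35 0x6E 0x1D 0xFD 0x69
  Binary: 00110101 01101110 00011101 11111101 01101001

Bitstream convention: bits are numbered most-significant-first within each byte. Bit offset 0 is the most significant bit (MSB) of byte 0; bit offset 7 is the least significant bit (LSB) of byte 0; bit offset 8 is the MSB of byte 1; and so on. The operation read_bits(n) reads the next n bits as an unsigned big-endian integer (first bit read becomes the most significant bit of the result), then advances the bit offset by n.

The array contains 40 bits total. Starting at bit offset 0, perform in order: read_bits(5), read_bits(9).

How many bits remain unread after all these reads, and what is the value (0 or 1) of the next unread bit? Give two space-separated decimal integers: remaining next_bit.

Read 1: bits[0:5] width=5 -> value=6 (bin 00110); offset now 5 = byte 0 bit 5; 35 bits remain
Read 2: bits[5:14] width=9 -> value=347 (bin 101011011); offset now 14 = byte 1 bit 6; 26 bits remain

Answer: 26 1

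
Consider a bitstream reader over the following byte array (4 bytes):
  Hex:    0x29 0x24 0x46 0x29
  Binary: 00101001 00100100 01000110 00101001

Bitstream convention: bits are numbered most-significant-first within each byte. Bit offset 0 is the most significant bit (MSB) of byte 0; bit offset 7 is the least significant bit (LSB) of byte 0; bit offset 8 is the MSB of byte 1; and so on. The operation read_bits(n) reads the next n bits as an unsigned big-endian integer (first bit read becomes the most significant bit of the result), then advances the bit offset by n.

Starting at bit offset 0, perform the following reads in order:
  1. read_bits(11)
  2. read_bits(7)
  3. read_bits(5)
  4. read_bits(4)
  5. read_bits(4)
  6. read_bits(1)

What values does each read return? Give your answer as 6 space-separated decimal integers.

Answer: 329 17 3 1 4 1

Derivation:
Read 1: bits[0:11] width=11 -> value=329 (bin 00101001001); offset now 11 = byte 1 bit 3; 21 bits remain
Read 2: bits[11:18] width=7 -> value=17 (bin 0010001); offset now 18 = byte 2 bit 2; 14 bits remain
Read 3: bits[18:23] width=5 -> value=3 (bin 00011); offset now 23 = byte 2 bit 7; 9 bits remain
Read 4: bits[23:27] width=4 -> value=1 (bin 0001); offset now 27 = byte 3 bit 3; 5 bits remain
Read 5: bits[27:31] width=4 -> value=4 (bin 0100); offset now 31 = byte 3 bit 7; 1 bits remain
Read 6: bits[31:32] width=1 -> value=1 (bin 1); offset now 32 = byte 4 bit 0; 0 bits remain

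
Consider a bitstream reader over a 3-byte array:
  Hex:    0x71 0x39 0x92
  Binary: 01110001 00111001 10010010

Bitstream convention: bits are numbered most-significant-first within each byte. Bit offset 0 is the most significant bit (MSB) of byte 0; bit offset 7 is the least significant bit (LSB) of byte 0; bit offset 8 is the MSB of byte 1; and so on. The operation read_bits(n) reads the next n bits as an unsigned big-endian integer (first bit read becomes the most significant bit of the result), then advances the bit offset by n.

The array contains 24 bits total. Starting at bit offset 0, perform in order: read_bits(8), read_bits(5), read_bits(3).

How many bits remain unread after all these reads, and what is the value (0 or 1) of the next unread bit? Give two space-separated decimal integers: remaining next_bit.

Read 1: bits[0:8] width=8 -> value=113 (bin 01110001); offset now 8 = byte 1 bit 0; 16 bits remain
Read 2: bits[8:13] width=5 -> value=7 (bin 00111); offset now 13 = byte 1 bit 5; 11 bits remain
Read 3: bits[13:16] width=3 -> value=1 (bin 001); offset now 16 = byte 2 bit 0; 8 bits remain

Answer: 8 1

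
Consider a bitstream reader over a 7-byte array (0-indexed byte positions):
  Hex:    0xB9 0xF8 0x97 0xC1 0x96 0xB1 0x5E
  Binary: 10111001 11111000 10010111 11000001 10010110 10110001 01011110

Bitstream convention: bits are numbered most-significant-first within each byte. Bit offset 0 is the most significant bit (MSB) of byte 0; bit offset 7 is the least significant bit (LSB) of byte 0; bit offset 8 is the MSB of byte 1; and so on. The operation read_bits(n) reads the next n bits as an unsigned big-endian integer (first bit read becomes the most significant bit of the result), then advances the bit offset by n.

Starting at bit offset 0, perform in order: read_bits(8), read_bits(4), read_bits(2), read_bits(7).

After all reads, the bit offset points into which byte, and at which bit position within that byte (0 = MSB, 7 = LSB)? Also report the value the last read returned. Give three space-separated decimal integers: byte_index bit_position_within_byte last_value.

Answer: 2 5 18

Derivation:
Read 1: bits[0:8] width=8 -> value=185 (bin 10111001); offset now 8 = byte 1 bit 0; 48 bits remain
Read 2: bits[8:12] width=4 -> value=15 (bin 1111); offset now 12 = byte 1 bit 4; 44 bits remain
Read 3: bits[12:14] width=2 -> value=2 (bin 10); offset now 14 = byte 1 bit 6; 42 bits remain
Read 4: bits[14:21] width=7 -> value=18 (bin 0010010); offset now 21 = byte 2 bit 5; 35 bits remain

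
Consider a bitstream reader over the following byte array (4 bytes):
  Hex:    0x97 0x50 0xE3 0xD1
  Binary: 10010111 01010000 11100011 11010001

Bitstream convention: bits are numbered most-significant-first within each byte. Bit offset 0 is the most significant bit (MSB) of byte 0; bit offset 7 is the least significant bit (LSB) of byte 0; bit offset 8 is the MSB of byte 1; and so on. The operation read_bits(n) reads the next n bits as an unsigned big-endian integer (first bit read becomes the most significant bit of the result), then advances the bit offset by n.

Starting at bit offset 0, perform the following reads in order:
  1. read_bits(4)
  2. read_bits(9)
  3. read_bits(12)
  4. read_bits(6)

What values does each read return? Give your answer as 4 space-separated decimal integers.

Answer: 9 234 455 40

Derivation:
Read 1: bits[0:4] width=4 -> value=9 (bin 1001); offset now 4 = byte 0 bit 4; 28 bits remain
Read 2: bits[4:13] width=9 -> value=234 (bin 011101010); offset now 13 = byte 1 bit 5; 19 bits remain
Read 3: bits[13:25] width=12 -> value=455 (bin 000111000111); offset now 25 = byte 3 bit 1; 7 bits remain
Read 4: bits[25:31] width=6 -> value=40 (bin 101000); offset now 31 = byte 3 bit 7; 1 bits remain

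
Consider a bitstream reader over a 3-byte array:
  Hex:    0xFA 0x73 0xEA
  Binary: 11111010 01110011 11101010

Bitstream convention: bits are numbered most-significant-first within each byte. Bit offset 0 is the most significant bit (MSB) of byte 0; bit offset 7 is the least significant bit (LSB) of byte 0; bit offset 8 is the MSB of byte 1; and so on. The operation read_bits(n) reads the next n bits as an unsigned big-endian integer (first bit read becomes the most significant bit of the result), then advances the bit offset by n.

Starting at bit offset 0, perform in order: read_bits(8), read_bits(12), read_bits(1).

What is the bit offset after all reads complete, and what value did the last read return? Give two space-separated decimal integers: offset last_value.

Read 1: bits[0:8] width=8 -> value=250 (bin 11111010); offset now 8 = byte 1 bit 0; 16 bits remain
Read 2: bits[8:20] width=12 -> value=1854 (bin 011100111110); offset now 20 = byte 2 bit 4; 4 bits remain
Read 3: bits[20:21] width=1 -> value=1 (bin 1); offset now 21 = byte 2 bit 5; 3 bits remain

Answer: 21 1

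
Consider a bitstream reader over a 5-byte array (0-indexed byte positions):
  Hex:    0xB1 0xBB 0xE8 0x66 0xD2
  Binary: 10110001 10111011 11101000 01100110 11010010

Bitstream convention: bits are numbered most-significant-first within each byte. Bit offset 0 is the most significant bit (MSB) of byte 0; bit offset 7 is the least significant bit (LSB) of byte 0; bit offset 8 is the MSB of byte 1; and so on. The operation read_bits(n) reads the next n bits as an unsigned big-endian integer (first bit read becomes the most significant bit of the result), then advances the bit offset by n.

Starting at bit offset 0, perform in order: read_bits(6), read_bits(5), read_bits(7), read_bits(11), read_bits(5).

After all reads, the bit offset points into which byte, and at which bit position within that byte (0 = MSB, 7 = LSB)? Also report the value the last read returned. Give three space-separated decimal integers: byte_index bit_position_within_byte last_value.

Answer: 4 2 27

Derivation:
Read 1: bits[0:6] width=6 -> value=44 (bin 101100); offset now 6 = byte 0 bit 6; 34 bits remain
Read 2: bits[6:11] width=5 -> value=13 (bin 01101); offset now 11 = byte 1 bit 3; 29 bits remain
Read 3: bits[11:18] width=7 -> value=111 (bin 1101111); offset now 18 = byte 2 bit 2; 22 bits remain
Read 4: bits[18:29] width=11 -> value=1292 (bin 10100001100); offset now 29 = byte 3 bit 5; 11 bits remain
Read 5: bits[29:34] width=5 -> value=27 (bin 11011); offset now 34 = byte 4 bit 2; 6 bits remain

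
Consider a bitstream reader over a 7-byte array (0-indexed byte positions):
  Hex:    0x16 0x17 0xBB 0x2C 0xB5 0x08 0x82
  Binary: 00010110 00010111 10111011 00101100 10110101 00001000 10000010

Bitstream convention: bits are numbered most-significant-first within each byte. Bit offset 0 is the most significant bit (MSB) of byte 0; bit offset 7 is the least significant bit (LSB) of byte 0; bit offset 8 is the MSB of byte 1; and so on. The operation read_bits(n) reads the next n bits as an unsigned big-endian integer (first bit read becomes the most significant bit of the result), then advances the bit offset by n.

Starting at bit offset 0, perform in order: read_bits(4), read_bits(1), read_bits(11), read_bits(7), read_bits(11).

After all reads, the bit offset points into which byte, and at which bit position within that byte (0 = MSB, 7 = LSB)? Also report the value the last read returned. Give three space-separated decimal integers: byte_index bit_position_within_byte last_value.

Answer: 4 2 1202

Derivation:
Read 1: bits[0:4] width=4 -> value=1 (bin 0001); offset now 4 = byte 0 bit 4; 52 bits remain
Read 2: bits[4:5] width=1 -> value=0 (bin 0); offset now 5 = byte 0 bit 5; 51 bits remain
Read 3: bits[5:16] width=11 -> value=1559 (bin 11000010111); offset now 16 = byte 2 bit 0; 40 bits remain
Read 4: bits[16:23] width=7 -> value=93 (bin 1011101); offset now 23 = byte 2 bit 7; 33 bits remain
Read 5: bits[23:34] width=11 -> value=1202 (bin 10010110010); offset now 34 = byte 4 bit 2; 22 bits remain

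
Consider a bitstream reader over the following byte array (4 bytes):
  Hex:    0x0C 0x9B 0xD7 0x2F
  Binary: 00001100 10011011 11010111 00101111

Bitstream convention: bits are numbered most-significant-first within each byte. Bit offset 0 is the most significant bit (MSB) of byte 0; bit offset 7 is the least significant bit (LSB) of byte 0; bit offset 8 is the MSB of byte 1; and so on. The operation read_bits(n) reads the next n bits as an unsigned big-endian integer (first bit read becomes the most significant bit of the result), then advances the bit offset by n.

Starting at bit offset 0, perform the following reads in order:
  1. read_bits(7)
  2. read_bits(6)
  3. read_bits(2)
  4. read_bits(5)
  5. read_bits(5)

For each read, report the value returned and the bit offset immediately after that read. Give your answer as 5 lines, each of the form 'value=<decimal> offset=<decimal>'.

Answer: value=6 offset=7
value=19 offset=13
value=1 offset=15
value=29 offset=20
value=14 offset=25

Derivation:
Read 1: bits[0:7] width=7 -> value=6 (bin 0000110); offset now 7 = byte 0 bit 7; 25 bits remain
Read 2: bits[7:13] width=6 -> value=19 (bin 010011); offset now 13 = byte 1 bit 5; 19 bits remain
Read 3: bits[13:15] width=2 -> value=1 (bin 01); offset now 15 = byte 1 bit 7; 17 bits remain
Read 4: bits[15:20] width=5 -> value=29 (bin 11101); offset now 20 = byte 2 bit 4; 12 bits remain
Read 5: bits[20:25] width=5 -> value=14 (bin 01110); offset now 25 = byte 3 bit 1; 7 bits remain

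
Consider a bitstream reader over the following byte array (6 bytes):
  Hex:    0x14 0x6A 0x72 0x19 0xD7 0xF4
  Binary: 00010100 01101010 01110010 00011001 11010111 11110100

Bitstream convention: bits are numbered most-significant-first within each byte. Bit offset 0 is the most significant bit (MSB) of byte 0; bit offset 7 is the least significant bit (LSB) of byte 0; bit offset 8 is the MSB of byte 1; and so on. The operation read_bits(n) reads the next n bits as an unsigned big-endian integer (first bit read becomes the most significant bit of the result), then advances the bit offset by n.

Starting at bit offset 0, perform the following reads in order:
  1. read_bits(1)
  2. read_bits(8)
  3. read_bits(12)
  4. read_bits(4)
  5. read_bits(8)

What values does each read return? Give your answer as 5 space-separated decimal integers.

Answer: 0 40 3406 4 51

Derivation:
Read 1: bits[0:1] width=1 -> value=0 (bin 0); offset now 1 = byte 0 bit 1; 47 bits remain
Read 2: bits[1:9] width=8 -> value=40 (bin 00101000); offset now 9 = byte 1 bit 1; 39 bits remain
Read 3: bits[9:21] width=12 -> value=3406 (bin 110101001110); offset now 21 = byte 2 bit 5; 27 bits remain
Read 4: bits[21:25] width=4 -> value=4 (bin 0100); offset now 25 = byte 3 bit 1; 23 bits remain
Read 5: bits[25:33] width=8 -> value=51 (bin 00110011); offset now 33 = byte 4 bit 1; 15 bits remain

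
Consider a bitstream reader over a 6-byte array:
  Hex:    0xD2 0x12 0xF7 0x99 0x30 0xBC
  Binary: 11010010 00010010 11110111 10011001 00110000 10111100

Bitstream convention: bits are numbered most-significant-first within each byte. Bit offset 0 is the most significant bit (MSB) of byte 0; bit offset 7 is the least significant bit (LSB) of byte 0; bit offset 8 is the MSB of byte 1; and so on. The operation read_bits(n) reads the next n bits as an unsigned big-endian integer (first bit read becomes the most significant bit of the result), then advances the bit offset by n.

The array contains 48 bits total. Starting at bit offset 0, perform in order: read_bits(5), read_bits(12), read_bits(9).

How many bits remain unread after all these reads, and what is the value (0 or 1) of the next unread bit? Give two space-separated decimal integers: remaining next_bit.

Read 1: bits[0:5] width=5 -> value=26 (bin 11010); offset now 5 = byte 0 bit 5; 43 bits remain
Read 2: bits[5:17] width=12 -> value=1061 (bin 010000100101); offset now 17 = byte 2 bit 1; 31 bits remain
Read 3: bits[17:26] width=9 -> value=478 (bin 111011110); offset now 26 = byte 3 bit 2; 22 bits remain

Answer: 22 0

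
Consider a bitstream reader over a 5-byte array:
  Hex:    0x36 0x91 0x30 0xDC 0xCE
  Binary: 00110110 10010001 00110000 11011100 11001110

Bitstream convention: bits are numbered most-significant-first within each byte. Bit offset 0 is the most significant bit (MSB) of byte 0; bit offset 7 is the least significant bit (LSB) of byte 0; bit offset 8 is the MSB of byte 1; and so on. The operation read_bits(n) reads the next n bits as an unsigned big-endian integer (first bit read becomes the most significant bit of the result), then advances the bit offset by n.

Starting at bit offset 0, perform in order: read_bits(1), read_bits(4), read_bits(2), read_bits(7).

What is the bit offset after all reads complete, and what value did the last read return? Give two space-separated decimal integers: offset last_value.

Read 1: bits[0:1] width=1 -> value=0 (bin 0); offset now 1 = byte 0 bit 1; 39 bits remain
Read 2: bits[1:5] width=4 -> value=6 (bin 0110); offset now 5 = byte 0 bit 5; 35 bits remain
Read 3: bits[5:7] width=2 -> value=3 (bin 11); offset now 7 = byte 0 bit 7; 33 bits remain
Read 4: bits[7:14] width=7 -> value=36 (bin 0100100); offset now 14 = byte 1 bit 6; 26 bits remain

Answer: 14 36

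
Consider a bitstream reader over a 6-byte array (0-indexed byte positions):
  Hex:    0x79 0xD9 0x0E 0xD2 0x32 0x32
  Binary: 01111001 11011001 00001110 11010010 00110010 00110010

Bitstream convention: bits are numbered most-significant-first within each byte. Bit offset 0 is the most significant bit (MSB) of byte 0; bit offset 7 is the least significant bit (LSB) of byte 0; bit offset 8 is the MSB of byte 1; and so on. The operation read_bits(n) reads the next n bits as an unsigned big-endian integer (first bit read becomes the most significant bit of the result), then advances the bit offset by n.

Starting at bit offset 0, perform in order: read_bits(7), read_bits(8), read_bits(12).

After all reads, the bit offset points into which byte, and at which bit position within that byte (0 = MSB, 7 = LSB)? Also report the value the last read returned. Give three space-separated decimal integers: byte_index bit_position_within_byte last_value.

Answer: 3 3 2166

Derivation:
Read 1: bits[0:7] width=7 -> value=60 (bin 0111100); offset now 7 = byte 0 bit 7; 41 bits remain
Read 2: bits[7:15] width=8 -> value=236 (bin 11101100); offset now 15 = byte 1 bit 7; 33 bits remain
Read 3: bits[15:27] width=12 -> value=2166 (bin 100001110110); offset now 27 = byte 3 bit 3; 21 bits remain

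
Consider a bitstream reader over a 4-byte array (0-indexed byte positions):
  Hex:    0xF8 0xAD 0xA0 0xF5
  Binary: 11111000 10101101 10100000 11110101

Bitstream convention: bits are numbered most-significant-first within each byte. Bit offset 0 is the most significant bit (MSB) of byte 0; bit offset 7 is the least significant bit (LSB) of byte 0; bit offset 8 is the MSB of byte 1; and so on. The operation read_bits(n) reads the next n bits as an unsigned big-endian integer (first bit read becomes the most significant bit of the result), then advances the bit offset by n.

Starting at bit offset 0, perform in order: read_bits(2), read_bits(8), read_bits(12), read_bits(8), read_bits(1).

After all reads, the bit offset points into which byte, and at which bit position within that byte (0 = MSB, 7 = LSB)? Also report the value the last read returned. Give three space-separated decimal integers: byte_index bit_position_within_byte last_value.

Read 1: bits[0:2] width=2 -> value=3 (bin 11); offset now 2 = byte 0 bit 2; 30 bits remain
Read 2: bits[2:10] width=8 -> value=226 (bin 11100010); offset now 10 = byte 1 bit 2; 22 bits remain
Read 3: bits[10:22] width=12 -> value=2920 (bin 101101101000); offset now 22 = byte 2 bit 6; 10 bits remain
Read 4: bits[22:30] width=8 -> value=61 (bin 00111101); offset now 30 = byte 3 bit 6; 2 bits remain
Read 5: bits[30:31] width=1 -> value=0 (bin 0); offset now 31 = byte 3 bit 7; 1 bits remain

Answer: 3 7 0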